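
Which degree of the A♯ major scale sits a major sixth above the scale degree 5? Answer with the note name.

The scale is A♯ B♯ C𝄪 D♯ E♯ F𝄪 G𝄪.
The scale degree 5 is E♯; a major sixth above that is C𝄪 — scale degree 3.

C##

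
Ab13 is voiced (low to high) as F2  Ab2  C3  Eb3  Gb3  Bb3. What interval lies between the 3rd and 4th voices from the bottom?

minor third

Those voices are C3 and Eb3.
3 letter names make it a third; at 3 semitones (a half step narrower than major) the quality is minor.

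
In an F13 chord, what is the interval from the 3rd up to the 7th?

F dominant thirteenth: F A C E♭ G D.
3rd = A; 7th = E♭.
A up to E♭ is 6 semitones, a half step narrower than a perfect fifth, so the interval is diminished.

diminished 5th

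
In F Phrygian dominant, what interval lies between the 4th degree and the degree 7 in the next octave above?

perfect eleventh

F phrygian dominant: F Gb A Bb C Db Eb.
4th degree = Bb; degree 7 (up an octave) = Eb.
Counting 11 letters and 17 half steps from Bb gives a perfect eleventh.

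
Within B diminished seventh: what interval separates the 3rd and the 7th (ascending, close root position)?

The chord tones of Bdim7 are B-D-F-Ab.
So we need the interval from D up to Ab.
5 letter names make it a fifth; at 6 semitones (a half step narrower than perfect) the quality is diminished.

diminished fifth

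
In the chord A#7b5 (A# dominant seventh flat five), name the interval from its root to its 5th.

Spelling the chord: A#-C##-E-G#.
Root = A#; 5th = E.
From A# to E: 6 semitones over a fifth = diminished.

diminished fifth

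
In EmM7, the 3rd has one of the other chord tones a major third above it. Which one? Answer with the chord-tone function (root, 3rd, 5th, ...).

The chord tones of EmM7 are E–G–B–D#.
The 3rd is G. A major third above G is B.
B is the chord's 5th.

5th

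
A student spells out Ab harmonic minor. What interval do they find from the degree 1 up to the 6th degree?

minor sixth

The scale runs Ab Bb Cb Db Eb Fb G.
The degree 1 is Ab and the 6th scale degree is Fb.
6 letter names make it a sixth; at 8 semitones (a half step narrower than major) the quality is minor.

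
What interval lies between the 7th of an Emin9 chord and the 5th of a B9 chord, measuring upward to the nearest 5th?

Emin9 has D as its 7th, and B9 has F# as its 5th.
From D to F# is 4 semitones, exactly the major third.

major 3rd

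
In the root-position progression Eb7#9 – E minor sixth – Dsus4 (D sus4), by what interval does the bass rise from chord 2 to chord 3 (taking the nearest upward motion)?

The roots are E and D.
7 letter names make it a seventh; at 10 semitones (a half step narrower than major) the quality is minor.

m7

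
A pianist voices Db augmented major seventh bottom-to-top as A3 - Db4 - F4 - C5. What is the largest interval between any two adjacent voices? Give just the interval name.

perfect fifth

Adjacent intervals: A3→Db4 = diminished fourth; Db4→F4 = major third; F4→C5 = perfect fifth.
The largest is F4 to C5, a perfect fifth (7 semitones).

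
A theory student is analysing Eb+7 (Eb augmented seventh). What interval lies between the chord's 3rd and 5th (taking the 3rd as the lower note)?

major third

The chord tones of Eb+7 (Eb augmented seventh) are Eb–G–B–Db.
So we need the interval from G up to B.
G up to B spans 3 letter names and 4 semitones — a major third.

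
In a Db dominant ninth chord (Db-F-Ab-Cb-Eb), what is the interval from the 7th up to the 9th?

The 7th is Cb and the 9th is Eb.
Counting 3 letters and 4 half steps from Cb gives a major third.

M3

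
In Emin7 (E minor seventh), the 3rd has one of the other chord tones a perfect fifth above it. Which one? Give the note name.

D

E minor seventh: E–G–B–D.
The 3rd is G. A perfect fifth above G is D.
D is the chord's 7th.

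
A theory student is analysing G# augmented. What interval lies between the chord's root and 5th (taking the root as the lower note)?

augmented fifth

The chord tones of G#+ are G#–B#–D##.
That puts G# below D##.
5 letter names make it a fifth; at 8 semitones (a half step wider than perfect) the quality is augmented.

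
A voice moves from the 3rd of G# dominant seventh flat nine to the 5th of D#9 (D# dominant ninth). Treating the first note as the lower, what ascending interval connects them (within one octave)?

G# dominant seventh flat nine has B# as its 3rd, and D#9 (D# dominant ninth) has A# as its 5th.
From B# to A#: 10 semitones over a seventh = minor.

m7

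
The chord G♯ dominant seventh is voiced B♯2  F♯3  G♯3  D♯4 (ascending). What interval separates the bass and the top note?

minor 10th

The outer voices are B♯2 and D♯4.
10 letter names make it a tenth; at 15 semitones (a half step narrower than major) the quality is minor.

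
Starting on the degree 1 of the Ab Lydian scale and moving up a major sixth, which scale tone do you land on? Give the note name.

The scale is Ab Bb C D Eb F G.
The degree 1 is Ab; a major sixth above that is F — scale degree 6.

F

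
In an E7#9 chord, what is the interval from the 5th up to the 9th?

E dominant seventh sharp nine: E, G#, B, D, F##.
That puts B below F##.
5 letter names make it a fifth; at 8 semitones (a half step wider than perfect) the quality is augmented.

A5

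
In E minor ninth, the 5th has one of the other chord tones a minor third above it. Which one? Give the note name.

Em9 is spelled E–G–B–D–F#.
The 5th is B. A minor third above B is D.
D is the chord's 7th.

D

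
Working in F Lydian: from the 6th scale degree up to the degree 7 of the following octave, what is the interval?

The scale runs F G A B C D E.
That puts D below E.
Counting 9 letters and 14 half steps from D gives a major ninth.

major ninth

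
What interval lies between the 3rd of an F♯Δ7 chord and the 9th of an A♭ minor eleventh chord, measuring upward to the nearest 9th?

The 3rd of F♯Δ7 is A♯; the 9th of A♭ minor eleventh is B♭.
2 letter names make it a second; at 0 semitones (a whole step narrower than major) the quality is diminished.

diminished second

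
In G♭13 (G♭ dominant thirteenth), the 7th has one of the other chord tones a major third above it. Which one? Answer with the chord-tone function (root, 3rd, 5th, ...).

9th

G♭13 (G♭ dominant thirteenth): G♭ B♭ D♭ F♭ A♭ E♭.
The 7th is F♭. A major third above F♭ is A♭.
A♭ is the chord's 9th.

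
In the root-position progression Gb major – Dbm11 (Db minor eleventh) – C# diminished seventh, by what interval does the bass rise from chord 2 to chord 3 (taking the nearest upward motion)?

augmented seventh

The roots are Db and C#.
7 letter names make it a seventh; at 12 semitones (a half step wider than major) the quality is augmented.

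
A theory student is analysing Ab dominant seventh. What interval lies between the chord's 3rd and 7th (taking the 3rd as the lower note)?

d5

The chord tones of Ab dominant seventh are Ab C Eb Gb.
3rd = C; 7th = Gb.
5 letter names make it a fifth; at 6 semitones (a half step narrower than perfect) the quality is diminished.
That tritone between 3rd and 7th is what gives the dominant seventh its pull toward resolution.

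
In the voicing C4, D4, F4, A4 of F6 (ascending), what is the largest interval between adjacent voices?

M3

Adjacent intervals: C4→D4 = major second; D4→F4 = minor third; F4→A4 = major third.
The largest is F4 to A4, a major third (4 semitones).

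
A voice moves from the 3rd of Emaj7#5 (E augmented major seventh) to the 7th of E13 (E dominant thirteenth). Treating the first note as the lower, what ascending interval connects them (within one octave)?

diminished fifth

Emaj7#5 (E augmented major seventh) has G# as its 3rd, and E13 (E dominant thirteenth) has D as its 7th.
From G# to D: 6 semitones over a fifth = diminished.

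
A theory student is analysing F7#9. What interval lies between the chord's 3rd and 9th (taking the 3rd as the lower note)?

Spelling the chord: F–A–C–E♭–G♯.
The 3rd is A and the 9th is G♯.
Counting 7 letters and 11 half steps from A gives a major seventh.

major seventh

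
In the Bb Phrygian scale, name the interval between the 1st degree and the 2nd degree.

The scale runs Bb Cb Db Eb F Gb Ab.
That puts Bb below Cb.
2 letter names make it a second; at 1 semitone (a half step narrower than major) the quality is minor.

minor 2nd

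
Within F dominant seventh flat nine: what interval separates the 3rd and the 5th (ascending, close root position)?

F dominant seventh flat nine: F–A–C–E♭–G♭.
The 3rd is A and the 5th is C.
3 letter names make it a third; at 3 semitones (a half step narrower than major) the quality is minor.

minor 3rd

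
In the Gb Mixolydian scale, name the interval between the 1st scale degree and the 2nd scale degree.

major 2nd

Gb mixolydian: Gb Ab Bb Cb Db Eb Fb.
So we need the interval from Gb up to Ab.
Gb up to Ab spans 2 letter names and 2 semitones — a major second.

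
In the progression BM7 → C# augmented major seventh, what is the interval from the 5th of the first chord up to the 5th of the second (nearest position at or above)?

augmented 2nd

The 5th of BM7 is F#; the 5th of C# augmented major seventh is G##.
From F# to G##: 3 semitones over a second = augmented.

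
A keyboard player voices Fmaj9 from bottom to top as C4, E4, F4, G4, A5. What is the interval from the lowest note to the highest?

The outer voices are C4 and A5.
C up to A spans 13 letter names and 21 semitones — a major thirteenth.

M13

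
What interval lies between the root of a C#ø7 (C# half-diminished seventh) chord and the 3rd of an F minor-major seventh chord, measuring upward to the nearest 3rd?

d6

The root of C#ø7 (C# half-diminished seventh) is C#; the 3rd of F minor-major seventh is Ab.
C# up to Ab is 7 semitones, a whole step narrower than a major sixth, so the interval is diminished.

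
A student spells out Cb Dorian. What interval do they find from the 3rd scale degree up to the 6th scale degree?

Cb dorian: Cb Db Ebb Fb Gb Ab Bbb.
So we need the interval from Ebb up to Ab.
4 letter names make it a fourth; at 6 semitones (a half step wider than perfect) the quality is augmented.

augmented fourth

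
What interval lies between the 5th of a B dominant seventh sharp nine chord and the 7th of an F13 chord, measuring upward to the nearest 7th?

B dominant seventh sharp nine has F♯ as its 5th, and F13 has E♭ as its 7th.
7 letter names make it a seventh; at 9 semitones (a whole step narrower than major) the quality is diminished.

diminished seventh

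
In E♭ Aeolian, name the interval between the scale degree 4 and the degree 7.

perfect 4th

Spelling E♭ Aeolian: E♭ F G♭ A♭ B♭ C♭ D♭.
So we need the interval from A♭ up to D♭.
Counting 4 letters and 5 half steps from A♭ gives a perfect fourth.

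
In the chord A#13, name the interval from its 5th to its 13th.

A# dominant thirteenth is spelled A#, C##, E#, G#, B#, F##.
That puts E# below F##.
Counting 9 letters and 14 half steps from E# gives a major ninth.

M9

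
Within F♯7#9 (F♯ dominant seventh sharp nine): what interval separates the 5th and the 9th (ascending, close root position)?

The chord tones of F♯7#9 are F♯–A♯–C♯–E–G𝄪.
The 5th is C♯ and the 9th is G𝄪.
C♯ up to G𝄪 is 8 semitones, a half step wider than a perfect fifth, so the interval is augmented.

augmented fifth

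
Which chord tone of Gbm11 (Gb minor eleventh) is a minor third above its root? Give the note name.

Spelling the chord: Gb Bbb Db Fb Ab Cb.
The root is Gb. A minor third above Gb is Bbb.
Bbb is the chord's 3rd.

Bbb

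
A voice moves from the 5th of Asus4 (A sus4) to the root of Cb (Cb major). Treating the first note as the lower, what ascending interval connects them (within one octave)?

diminished 6th

The 5th of Asus4 (A sus4) is E; the root of Cb (Cb major) is Cb.
From E to Cb: 7 semitones over a sixth = diminished.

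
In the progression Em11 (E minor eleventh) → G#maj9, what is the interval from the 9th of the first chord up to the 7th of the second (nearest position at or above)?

augmented 1st

The 9th of Em11 (E minor eleventh) is F#; the 7th of G#maj9 is F##.
From F# to F##: 1 semitone over a unison = augmented.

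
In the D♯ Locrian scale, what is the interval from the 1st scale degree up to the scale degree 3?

minor third

D♯ locrian: D♯ E F♯ G♯ A B C♯.
The 1st scale degree is D♯ and the degree 3 is F♯.
3 letter names make it a third; at 3 semitones (a half step narrower than major) the quality is minor.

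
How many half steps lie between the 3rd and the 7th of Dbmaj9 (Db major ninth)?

The chord tones of Db major ninth are Db-F-Ab-C-Eb.
F to C is a perfect fifth: 7 semitones.

7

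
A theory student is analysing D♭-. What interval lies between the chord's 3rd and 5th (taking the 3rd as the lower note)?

D♭ minor: D♭ F♭ A♭.
That puts F♭ below A♭.
Counting 3 letters and 4 half steps from F♭ gives a major third.

M3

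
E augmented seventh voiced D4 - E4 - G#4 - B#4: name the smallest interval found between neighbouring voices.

major second

Adjacent intervals: D4→E4 = major second; E4→G#4 = major third; G#4→B#4 = major third.
The smallest is D4 to E4, a major second (2 semitones).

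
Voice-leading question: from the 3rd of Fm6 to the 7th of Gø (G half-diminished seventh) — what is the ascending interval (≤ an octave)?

M6

Fm6 has A♭ as its 3rd, and Gø (G half-diminished seventh) has F as its 7th.
From A♭ to F is 9 semitones, exactly the major sixth.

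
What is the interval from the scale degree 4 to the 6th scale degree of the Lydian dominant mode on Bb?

Bb lydian dominant: Bb C D E F G Ab.
Scale degree 4 = E; 6th degree = G.
E up to G is 3 semitones, a half step narrower than a major third, so the interval is minor.

minor third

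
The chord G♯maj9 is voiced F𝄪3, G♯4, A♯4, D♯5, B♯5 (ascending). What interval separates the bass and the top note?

perfect 18th

The outer voices are F𝄪3 and B♯5.
F𝄪 up to B♯ spans 18 letter names and 29 semitones — a perfect 18th.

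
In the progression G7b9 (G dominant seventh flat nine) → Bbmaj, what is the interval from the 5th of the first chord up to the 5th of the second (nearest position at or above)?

minor third

G7b9 (G dominant seventh flat nine) has D as its 5th, and Bbmaj has F as its 5th.
D up to F is 3 semitones, a half step narrower than a major third, so the interval is minor.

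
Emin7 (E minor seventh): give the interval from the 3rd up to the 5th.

E-7 (E minor seventh) is spelled E, G, B, D.
The 3rd is G and the 5th is B.
From G to B is 4 semitones, exactly the major third.

major 3rd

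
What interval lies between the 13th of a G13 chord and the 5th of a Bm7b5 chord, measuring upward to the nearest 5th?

minor second

The 13th of G13 is E; the 5th of Bm7b5 is F.
E up to F is 1 semitone, a half step narrower than a major second, so the interval is minor.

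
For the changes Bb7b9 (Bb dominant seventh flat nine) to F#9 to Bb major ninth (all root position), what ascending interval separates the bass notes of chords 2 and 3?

diminished fourth

The roots are F# and Bb.
From F# to Bb: 4 semitones over a fourth = diminished.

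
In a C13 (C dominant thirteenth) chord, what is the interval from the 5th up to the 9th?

P5

C13 (C dominant thirteenth): C, E, G, B♭, D, A.
The 5th is G and the 9th is D.
G up to D spans 5 letter names and 7 semitones — a perfect fifth.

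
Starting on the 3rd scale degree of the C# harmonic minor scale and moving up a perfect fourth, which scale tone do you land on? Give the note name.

A

The scale is C# D# E F# G# A B#.
The 3rd scale degree is E; a perfect fourth above that is A — scale degree 6.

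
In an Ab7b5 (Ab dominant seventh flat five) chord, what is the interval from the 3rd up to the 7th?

diminished fifth

Spelling the chord: Ab, C, Ebb, Gb.
The 3rd is C and the 7th is Gb.
From C to Gb: 6 semitones over a fifth = diminished.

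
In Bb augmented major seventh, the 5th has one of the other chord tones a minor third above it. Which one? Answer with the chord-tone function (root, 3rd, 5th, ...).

7th

The chord tones of Bb+maj7 (Bb augmented major seventh) are Bb-D-F#-A.
The 5th is F#. A minor third above F# is A.
A is the chord's 7th.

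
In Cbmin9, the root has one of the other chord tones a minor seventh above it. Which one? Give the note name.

Bbb

Cb minor ninth is spelled Cb Ebb Gb Bbb Db.
The root is Cb. A minor seventh above Cb is Bbb.
Bbb is the chord's 7th.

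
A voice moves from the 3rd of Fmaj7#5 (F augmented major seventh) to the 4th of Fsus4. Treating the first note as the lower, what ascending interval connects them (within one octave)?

minor second

Fmaj7#5 (F augmented major seventh) has A as its 3rd, and Fsus4 has B♭ as its 4th.
From A to B♭: 1 semitone over a second = minor.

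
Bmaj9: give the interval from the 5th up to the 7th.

Bmaj9 (B major ninth) is spelled B, D♯, F♯, A♯, C♯.
5th = F♯; 7th = A♯.
From F♯ to A♯ is 4 semitones, exactly the major third.

M3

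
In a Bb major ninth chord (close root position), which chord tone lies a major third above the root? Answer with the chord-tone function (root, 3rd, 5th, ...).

The chord tones of Bb major ninth are Bb D F A C.
The root is Bb. A major third above Bb is D.
D is the chord's 3rd.

3rd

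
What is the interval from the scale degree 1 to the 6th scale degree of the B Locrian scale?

m6

B locrian: B C D E F G A.
So we need the interval from B up to G.
From B to G: 8 semitones over a sixth = minor.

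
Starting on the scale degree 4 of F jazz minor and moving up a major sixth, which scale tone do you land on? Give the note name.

G

The scale is F G A♭ B♭ C D E.
The scale degree 4 is B♭; a major sixth above that is G — scale degree 2.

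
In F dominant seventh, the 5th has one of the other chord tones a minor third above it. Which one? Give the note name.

Eb

The chord tones of F dominant seventh are F, A, C, E♭.
The 5th is C. A minor third above C is E♭.
E♭ is the chord's 7th.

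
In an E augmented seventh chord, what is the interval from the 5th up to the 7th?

E augmented seventh is spelled E G# B# D.
The 5th is B# and the 7th is D.
From B# to D: 2 semitones over a third = diminished.

diminished third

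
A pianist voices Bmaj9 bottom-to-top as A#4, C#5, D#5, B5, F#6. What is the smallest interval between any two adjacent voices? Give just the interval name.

Adjacent intervals: A#4→C#5 = minor third; C#5→D#5 = major second; D#5→B5 = minor sixth; B5→F#6 = perfect fifth.
The smallest is C#5 to D#5, a major second (2 semitones).

major second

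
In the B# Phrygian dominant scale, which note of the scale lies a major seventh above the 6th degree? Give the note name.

F##

The scale is B# C# D## E# F## G# A#.
The 6th degree is G#; a major seventh above that is F## — scale degree 5.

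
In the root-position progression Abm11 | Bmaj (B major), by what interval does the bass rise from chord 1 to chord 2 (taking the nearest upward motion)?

The roots are Ab and B.
2 letter names make it a second; at 3 semitones (a half step wider than major) the quality is augmented.

augmented second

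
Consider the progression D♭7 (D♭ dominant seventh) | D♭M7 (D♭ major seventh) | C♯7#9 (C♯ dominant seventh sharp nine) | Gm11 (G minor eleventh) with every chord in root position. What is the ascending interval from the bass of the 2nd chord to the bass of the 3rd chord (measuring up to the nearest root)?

A7

The roots are D♭ and C♯.
From D♭ to C♯: 12 semitones over a seventh = augmented.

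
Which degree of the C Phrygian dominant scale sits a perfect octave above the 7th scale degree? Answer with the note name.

The scale is C Db E F G Ab Bb.
The 7th scale degree is Bb; a perfect octave above that is Bb — scale degree 7.

Bb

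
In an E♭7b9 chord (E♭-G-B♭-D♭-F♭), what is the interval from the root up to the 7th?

The root is E♭ and the 7th is D♭.
7 letter names make it a seventh; at 10 semitones (a half step narrower than major) the quality is minor.

minor seventh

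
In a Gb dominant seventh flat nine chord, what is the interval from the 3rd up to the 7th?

The chord tones of Gb7b9 are Gb-Bb-Db-Fb-Abb.
3rd = Bb; 7th = Fb.
5 letter names make it a fifth; at 6 semitones (a half step narrower than perfect) the quality is diminished.
That tritone between 3rd and 7th is what gives the dominant seventh its pull toward resolution.

diminished fifth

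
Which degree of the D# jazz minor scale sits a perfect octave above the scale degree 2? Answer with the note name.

The scale is D# E# F# G# A# B# C##.
The scale degree 2 is E#; a perfect octave above that is E# — scale degree 2.

E#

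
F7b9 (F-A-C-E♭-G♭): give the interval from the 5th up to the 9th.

d5

5th = C; 9th = G♭.
C up to G♭ is 6 semitones, a half step narrower than a perfect fifth, so the interval is diminished.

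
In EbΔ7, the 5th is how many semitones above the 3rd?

3

The chord tones of Eb major seventh are Eb-G-Bb-D.
G to Bb is a minor third: 3 semitones.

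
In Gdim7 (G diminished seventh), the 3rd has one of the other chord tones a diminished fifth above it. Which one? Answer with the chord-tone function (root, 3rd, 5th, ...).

G°7: G, B♭, D♭, F♭.
The 3rd is B♭. A diminished fifth above B♭ is F♭.
F♭ is the chord's 7th.

7th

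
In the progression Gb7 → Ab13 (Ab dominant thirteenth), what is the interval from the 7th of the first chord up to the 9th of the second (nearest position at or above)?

Gb7 has Fb as its 7th, and Ab13 (Ab dominant thirteenth) has Bb as its 9th.
4 letter names make it a fourth; at 6 semitones (a half step wider than perfect) the quality is augmented.

A4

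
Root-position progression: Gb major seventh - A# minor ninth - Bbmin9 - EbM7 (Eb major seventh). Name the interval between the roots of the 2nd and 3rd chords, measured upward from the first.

The roots are A# and Bb.
From A# to Bb: 0 semitones over a second = diminished.

diminished second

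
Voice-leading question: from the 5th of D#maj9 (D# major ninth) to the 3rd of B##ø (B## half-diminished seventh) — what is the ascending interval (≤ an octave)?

D#maj9 (D# major ninth) has A# as its 5th, and B##ø (B## half-diminished seventh) has D## as its 3rd.
4 letter names make it a fourth; at 6 semitones (a half step wider than perfect) the quality is augmented.

A4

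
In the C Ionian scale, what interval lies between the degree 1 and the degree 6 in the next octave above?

major thirteenth

C major: C D E F G A B.
That puts C below A.
From C to A is 21 semitones, exactly the major thirteenth.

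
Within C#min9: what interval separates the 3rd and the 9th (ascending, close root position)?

M7

C#m9 is spelled C#-E-G#-B-D#.
That puts E below D#.
From E to D# is 11 semitones, exactly the major seventh.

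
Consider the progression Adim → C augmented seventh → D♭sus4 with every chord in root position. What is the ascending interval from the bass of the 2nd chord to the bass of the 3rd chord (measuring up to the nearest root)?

The roots are C and D♭.
C up to D♭ is 1 semitone, a half step narrower than a major second, so the interval is minor.

minor second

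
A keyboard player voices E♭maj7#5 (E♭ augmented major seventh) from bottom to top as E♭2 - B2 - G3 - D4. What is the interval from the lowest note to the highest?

The outer voices are E♭2 and D4.
Counting 14 letters and 23 half steps from E♭ gives a major fourteenth.

major fourteenth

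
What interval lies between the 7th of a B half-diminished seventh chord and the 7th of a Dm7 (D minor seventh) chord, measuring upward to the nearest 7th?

minor third

B half-diminished seventh has A as its 7th, and Dm7 (D minor seventh) has C as its 7th.
A up to C is 3 semitones, a half step narrower than a major third, so the interval is minor.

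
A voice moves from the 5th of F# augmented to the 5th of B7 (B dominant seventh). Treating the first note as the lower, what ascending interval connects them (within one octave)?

The 5th of F# augmented is C##; the 5th of B7 (B dominant seventh) is F#.
4 letter names make it a fourth; at 4 semitones (a half step narrower than perfect) the quality is diminished.

diminished 4th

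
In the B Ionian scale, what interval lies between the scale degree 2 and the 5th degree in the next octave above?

B major: B C♯ D♯ E F♯ G♯ A♯.
Scale degree 2 = C♯; degree 5 (up an octave) = F♯.
From C♯ to F♯ is 17 semitones, exactly the perfect eleventh.

perfect eleventh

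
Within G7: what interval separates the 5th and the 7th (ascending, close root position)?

minor 3rd

G7 is spelled G B D F.
So we need the interval from D up to F.
From D to F: 3 semitones over a third = minor.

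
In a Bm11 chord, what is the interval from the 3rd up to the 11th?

Bm11 (B minor eleventh): B D F# A C# E.
The 3rd is D and the 11th is E.
From D to E is 14 semitones, exactly the major ninth.

major ninth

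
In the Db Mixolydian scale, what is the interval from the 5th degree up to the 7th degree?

minor third

The scale runs Db Eb F Gb Ab Bb Cb.
So we need the interval from Ab up to Cb.
Ab up to Cb is 3 semitones, a half step narrower than a major third, so the interval is minor.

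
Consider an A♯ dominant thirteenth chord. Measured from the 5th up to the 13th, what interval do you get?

Spelling the chord: A♯-C𝄪-E♯-G♯-B♯-F𝄪.
5th = E♯; 13th = F𝄪.
Counting 9 letters and 14 half steps from E♯ gives a major ninth.

major 9th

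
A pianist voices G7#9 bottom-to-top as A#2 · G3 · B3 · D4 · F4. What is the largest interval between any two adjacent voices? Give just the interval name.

Adjacent intervals: A#2→G3 = diminished seventh; G3→B3 = major third; B3→D4 = minor third; D4→F4 = minor third.
The largest is A#2 to G3, a diminished seventh (9 semitones).

diminished seventh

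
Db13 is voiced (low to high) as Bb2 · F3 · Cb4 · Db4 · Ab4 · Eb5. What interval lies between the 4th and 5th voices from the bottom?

perfect fifth

Those voices are Db4 and Ab4.
Db up to Ab spans 5 letter names and 7 semitones — a perfect fifth.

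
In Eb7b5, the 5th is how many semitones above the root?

6

Spelling the chord: Eb, G, Bbb, Db.
Eb to Bbb is a diminished fifth: 6 semitones.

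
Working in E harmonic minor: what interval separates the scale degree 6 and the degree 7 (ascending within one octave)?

augmented second

Spelling E harmonic minor: E F# G A B C D#.
That puts C below D#.
From C to D#: 3 semitones over a second = augmented.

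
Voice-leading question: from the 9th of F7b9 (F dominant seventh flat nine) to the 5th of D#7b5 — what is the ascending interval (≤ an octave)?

The 9th of F7b9 (F dominant seventh flat nine) is Gb; the 5th of D#7b5 is A.
2 letter names make it a second; at 3 semitones (a half step wider than major) the quality is augmented.

A2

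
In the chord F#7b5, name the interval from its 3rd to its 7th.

diminished 5th

F#7b5: F#, A#, C, E.
That puts A# below E.
5 letter names make it a fifth; at 6 semitones (a half step narrower than perfect) the quality is diminished.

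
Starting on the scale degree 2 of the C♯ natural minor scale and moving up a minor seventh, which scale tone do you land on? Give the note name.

C#

The scale is C♯ D♯ E F♯ G♯ A B.
The scale degree 2 is D♯; a minor seventh above that is C♯ — scale degree 1.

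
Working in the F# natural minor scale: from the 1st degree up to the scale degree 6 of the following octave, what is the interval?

minor 13th

F# natural minor: F# G# A B C# D E.
1st degree = F#; 6th degree (up an octave) = D.
13 letter names make it a thirteenth; at 20 semitones (a half step narrower than major) the quality is minor.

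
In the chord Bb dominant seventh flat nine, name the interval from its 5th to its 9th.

Bb7b9 (Bb dominant seventh flat nine): Bb D F Ab Cb.
So we need the interval from F up to Cb.
F up to Cb is 6 semitones, a half step narrower than a perfect fifth, so the interval is diminished.

diminished fifth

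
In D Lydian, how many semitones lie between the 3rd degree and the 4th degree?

The scale is D E F# G# A B C#.
F# up to G# is a major second — 2 semitones.

2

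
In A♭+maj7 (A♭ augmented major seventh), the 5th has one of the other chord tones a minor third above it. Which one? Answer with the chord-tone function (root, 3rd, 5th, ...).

7th

The chord tones of A♭maj7#5 (A♭ augmented major seventh) are A♭-C-E-G.
The 5th is E. A minor third above E is G.
G is the chord's 7th.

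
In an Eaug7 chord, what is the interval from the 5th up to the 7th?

E augmented seventh is spelled E–G#–B#–D.
5th = B#; 7th = D.
From B# to D: 2 semitones over a third = diminished.

diminished third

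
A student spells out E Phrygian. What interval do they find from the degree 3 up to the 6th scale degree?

The scale runs E F G A B C D.
The degree 3 is G and the scale degree 6 is C.
From G to C is 5 semitones, exactly the perfect fourth.

P4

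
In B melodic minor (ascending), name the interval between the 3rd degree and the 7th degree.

augmented fifth

Spelling B melodic minor (ascending): B C♯ D E F♯ G♯ A♯.
So we need the interval from D up to A♯.
D up to A♯ is 8 semitones, a half step wider than a perfect fifth, so the interval is augmented.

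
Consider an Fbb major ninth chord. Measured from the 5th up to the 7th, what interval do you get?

Fbb major ninth: Fbb-Abb-Cbb-Ebb-Gbb.
The 5th is Cbb and the 7th is Ebb.
Counting 3 letters and 4 half steps from Cbb gives a major third.

major third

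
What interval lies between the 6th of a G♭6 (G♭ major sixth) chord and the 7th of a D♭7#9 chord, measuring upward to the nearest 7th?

minor 6th

The 6th of G♭6 (G♭ major sixth) is E♭; the 7th of D♭7#9 is C♭.
E♭ up to C♭ is 8 semitones, a half step narrower than a major sixth, so the interval is minor.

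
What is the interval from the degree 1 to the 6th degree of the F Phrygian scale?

The scale runs F G♭ A♭ B♭ C D♭ E♭.
That puts F below D♭.
From F to D♭: 8 semitones over a sixth = minor.

minor sixth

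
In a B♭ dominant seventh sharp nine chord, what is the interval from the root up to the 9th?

Spelling the chord: B♭ D F A♭ C♯.
The root is B♭ and the 9th is C♯.
9 letter names make it a ninth; at 15 semitones (a half step wider than major) the quality is augmented.

augmented 9th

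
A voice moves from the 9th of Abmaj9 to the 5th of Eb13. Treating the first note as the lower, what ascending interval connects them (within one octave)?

Abmaj9 has Bb as its 9th, and Eb13 has Bb as its 5th.
Counting 1 letters and 0 half steps from Bb gives a perfect unison.

perfect unison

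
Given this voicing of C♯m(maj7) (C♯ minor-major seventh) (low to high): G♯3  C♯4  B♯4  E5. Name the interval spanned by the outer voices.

m13

The outer voices are G♯3 and E5.
G♯ up to E is 20 semitones, a half step narrower than a major thirteenth, so the interval is minor.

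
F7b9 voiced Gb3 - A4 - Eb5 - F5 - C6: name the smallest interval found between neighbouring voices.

Adjacent intervals: Gb3→A4 = augmented ninth; A4→Eb5 = diminished fifth; Eb5→F5 = major second; F5→C6 = perfect fifth.
The smallest is Eb5 to F5, a major second (2 semitones).

major 2nd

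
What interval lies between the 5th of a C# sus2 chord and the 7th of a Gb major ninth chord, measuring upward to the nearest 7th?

diminished 7th

The 5th of C# sus2 is G#; the 7th of Gb major ninth is F.
From G# to F: 9 semitones over a seventh = diminished.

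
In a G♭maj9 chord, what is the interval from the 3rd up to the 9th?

G♭ major ninth is spelled G♭ B♭ D♭ F A♭.
So we need the interval from B♭ up to A♭.
From B♭ to A♭: 10 semitones over a seventh = minor.

m7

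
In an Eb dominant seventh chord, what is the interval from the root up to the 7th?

The chord tones of Eb dominant seventh are Eb, G, Bb, Db.
Root = Eb; 7th = Db.
Eb up to Db is 10 semitones, a half step narrower than a major seventh, so the interval is minor.

minor seventh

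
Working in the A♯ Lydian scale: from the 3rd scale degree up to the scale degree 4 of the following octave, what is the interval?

major ninth

The scale runs A♯ B♯ C𝄪 D𝄪 E♯ F𝄪 G𝄪.
That puts C𝄪 below D𝄪.
Counting 9 letters and 14 half steps from C𝄪 gives a major ninth.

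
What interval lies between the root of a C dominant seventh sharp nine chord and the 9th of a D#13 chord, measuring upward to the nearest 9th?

The root of C dominant seventh sharp nine is C; the 9th of D#13 is E#.
C up to E# is 5 semitones, a half step wider than a major third, so the interval is augmented.

augmented third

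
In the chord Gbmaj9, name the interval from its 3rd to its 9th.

minor 7th

Gbmaj9: Gb, Bb, Db, F, Ab.
So we need the interval from Bb up to Ab.
Bb up to Ab is 10 semitones, a half step narrower than a major seventh, so the interval is minor.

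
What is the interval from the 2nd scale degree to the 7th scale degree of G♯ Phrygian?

G♯ phrygian: G♯ A B C♯ D♯ E F♯.
So we need the interval from A up to F♯.
From A to F♯ is 9 semitones, exactly the major sixth.

major 6th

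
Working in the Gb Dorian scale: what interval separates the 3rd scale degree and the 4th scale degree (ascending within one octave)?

Spelling the Gb Dorian scale: Gb Ab Bbb Cb Db Eb Fb.
That puts Bbb below Cb.
From Bbb to Cb is 2 semitones, exactly the major second.

major second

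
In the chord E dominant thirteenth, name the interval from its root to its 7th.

minor seventh

Spelling the chord: E–G♯–B–D–F♯–C♯.
So we need the interval from E up to D.
E up to D is 10 semitones, a half step narrower than a major seventh, so the interval is minor.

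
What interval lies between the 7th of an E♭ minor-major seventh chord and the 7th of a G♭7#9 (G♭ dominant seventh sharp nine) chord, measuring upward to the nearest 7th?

E♭ minor-major seventh has D as its 7th, and G♭7#9 (G♭ dominant seventh sharp nine) has F♭ as its 7th.
3 letter names make it a third; at 2 semitones (a whole step narrower than major) the quality is diminished.

diminished third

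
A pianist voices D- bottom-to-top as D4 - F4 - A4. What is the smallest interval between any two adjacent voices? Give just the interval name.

Adjacent intervals: D4→F4 = minor third; F4→A4 = major third.
The smallest is D4 to F4, a minor third (3 semitones).

minor 3rd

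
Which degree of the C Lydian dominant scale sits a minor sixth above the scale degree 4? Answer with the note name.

D

The scale is C D E F♯ G A B♭.
The scale degree 4 is F♯; a minor sixth above that is D — scale degree 2.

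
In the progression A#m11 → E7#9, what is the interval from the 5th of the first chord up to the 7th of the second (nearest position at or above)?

diminished seventh

The 5th of A#m11 is E#; the 7th of E7#9 is D.
E# up to D is 9 semitones, a whole step narrower than a major seventh, so the interval is diminished.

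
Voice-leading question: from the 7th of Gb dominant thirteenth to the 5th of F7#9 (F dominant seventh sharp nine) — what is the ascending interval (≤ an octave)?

The 7th of Gb dominant thirteenth is Fb; the 5th of F7#9 (F dominant seventh sharp nine) is C.
Fb up to C is 8 semitones, a half step wider than a perfect fifth, so the interval is augmented.

A5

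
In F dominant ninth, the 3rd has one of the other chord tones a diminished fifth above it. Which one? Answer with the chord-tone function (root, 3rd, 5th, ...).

The chord tones of F dominant ninth are F A C Eb G.
The 3rd is A. A diminished fifth above A is Eb.
Eb is the chord's 7th.

7th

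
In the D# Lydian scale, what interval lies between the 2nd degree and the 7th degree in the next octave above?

major thirteenth

D# lydian: D# E# F## G## A# B# C##.
The 2nd degree is E# and the scale degree 7 (up an octave) is C##.
E# up to C## spans 13 letter names and 21 semitones — a major thirteenth.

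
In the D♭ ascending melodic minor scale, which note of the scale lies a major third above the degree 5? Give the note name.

The scale is D♭ E♭ F♭ G♭ A♭ B♭ C.
The degree 5 is A♭; a major third above that is C — scale degree 7.

C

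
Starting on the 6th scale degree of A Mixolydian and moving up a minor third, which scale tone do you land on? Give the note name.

A

The scale is A B C# D E F# G.
The 6th scale degree is F#; a minor third above that is A — scale degree 1.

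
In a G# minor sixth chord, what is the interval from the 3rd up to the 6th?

augmented 4th

The chord tones of G#min6 are G#-B-D#-E#.
That puts B below E#.
4 letter names make it a fourth; at 6 semitones (a half step wider than perfect) the quality is augmented.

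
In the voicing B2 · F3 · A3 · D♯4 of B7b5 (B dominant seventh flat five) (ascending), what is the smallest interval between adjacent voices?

Adjacent intervals: B2→F3 = diminished fifth; F3→A3 = major third; A3→D♯4 = augmented fourth.
The smallest is F3 to A3, a major third (4 semitones).

major third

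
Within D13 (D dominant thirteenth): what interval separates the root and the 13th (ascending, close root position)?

M13

D13 (D dominant thirteenth) is spelled D, F♯, A, C, E, B.
The root is D and the 13th is B.
Counting 13 letters and 21 half steps from D gives a major thirteenth.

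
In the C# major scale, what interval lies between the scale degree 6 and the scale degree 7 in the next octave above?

The scale runs C# D# E# F# G# A# B#.
The scale degree 6 is A# and the degree 7 (up an octave) is B#.
A# up to B# spans 9 letter names and 14 semitones — a major ninth.

major ninth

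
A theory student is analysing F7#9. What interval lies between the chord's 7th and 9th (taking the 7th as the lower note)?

augmented third

F dominant seventh sharp nine is spelled F A C E♭ G♯.
So we need the interval from E♭ up to G♯.
3 letter names make it a third; at 5 semitones (a half step wider than major) the quality is augmented.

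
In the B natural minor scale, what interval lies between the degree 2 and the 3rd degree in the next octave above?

minor ninth

The scale runs B C♯ D E F♯ G A.
So we need the interval from C♯ up to D.
9 letter names make it a ninth; at 13 semitones (a half step narrower than major) the quality is minor.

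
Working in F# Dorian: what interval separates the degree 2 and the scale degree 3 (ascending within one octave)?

m2

Spelling F# Dorian: F# G# A B C# D# E.
Degree 2 = G#; degree 3 = A.
2 letter names make it a second; at 1 semitone (a half step narrower than major) the quality is minor.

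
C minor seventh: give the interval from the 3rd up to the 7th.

perfect fifth

C-7 (C minor seventh) is spelled C Eb G Bb.
That puts Eb below Bb.
Counting 5 letters and 7 half steps from Eb gives a perfect fifth.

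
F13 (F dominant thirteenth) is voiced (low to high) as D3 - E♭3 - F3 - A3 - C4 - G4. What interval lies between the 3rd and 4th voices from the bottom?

major third

Those voices are F3 and A3.
From F to A is 4 semitones, exactly the major third.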